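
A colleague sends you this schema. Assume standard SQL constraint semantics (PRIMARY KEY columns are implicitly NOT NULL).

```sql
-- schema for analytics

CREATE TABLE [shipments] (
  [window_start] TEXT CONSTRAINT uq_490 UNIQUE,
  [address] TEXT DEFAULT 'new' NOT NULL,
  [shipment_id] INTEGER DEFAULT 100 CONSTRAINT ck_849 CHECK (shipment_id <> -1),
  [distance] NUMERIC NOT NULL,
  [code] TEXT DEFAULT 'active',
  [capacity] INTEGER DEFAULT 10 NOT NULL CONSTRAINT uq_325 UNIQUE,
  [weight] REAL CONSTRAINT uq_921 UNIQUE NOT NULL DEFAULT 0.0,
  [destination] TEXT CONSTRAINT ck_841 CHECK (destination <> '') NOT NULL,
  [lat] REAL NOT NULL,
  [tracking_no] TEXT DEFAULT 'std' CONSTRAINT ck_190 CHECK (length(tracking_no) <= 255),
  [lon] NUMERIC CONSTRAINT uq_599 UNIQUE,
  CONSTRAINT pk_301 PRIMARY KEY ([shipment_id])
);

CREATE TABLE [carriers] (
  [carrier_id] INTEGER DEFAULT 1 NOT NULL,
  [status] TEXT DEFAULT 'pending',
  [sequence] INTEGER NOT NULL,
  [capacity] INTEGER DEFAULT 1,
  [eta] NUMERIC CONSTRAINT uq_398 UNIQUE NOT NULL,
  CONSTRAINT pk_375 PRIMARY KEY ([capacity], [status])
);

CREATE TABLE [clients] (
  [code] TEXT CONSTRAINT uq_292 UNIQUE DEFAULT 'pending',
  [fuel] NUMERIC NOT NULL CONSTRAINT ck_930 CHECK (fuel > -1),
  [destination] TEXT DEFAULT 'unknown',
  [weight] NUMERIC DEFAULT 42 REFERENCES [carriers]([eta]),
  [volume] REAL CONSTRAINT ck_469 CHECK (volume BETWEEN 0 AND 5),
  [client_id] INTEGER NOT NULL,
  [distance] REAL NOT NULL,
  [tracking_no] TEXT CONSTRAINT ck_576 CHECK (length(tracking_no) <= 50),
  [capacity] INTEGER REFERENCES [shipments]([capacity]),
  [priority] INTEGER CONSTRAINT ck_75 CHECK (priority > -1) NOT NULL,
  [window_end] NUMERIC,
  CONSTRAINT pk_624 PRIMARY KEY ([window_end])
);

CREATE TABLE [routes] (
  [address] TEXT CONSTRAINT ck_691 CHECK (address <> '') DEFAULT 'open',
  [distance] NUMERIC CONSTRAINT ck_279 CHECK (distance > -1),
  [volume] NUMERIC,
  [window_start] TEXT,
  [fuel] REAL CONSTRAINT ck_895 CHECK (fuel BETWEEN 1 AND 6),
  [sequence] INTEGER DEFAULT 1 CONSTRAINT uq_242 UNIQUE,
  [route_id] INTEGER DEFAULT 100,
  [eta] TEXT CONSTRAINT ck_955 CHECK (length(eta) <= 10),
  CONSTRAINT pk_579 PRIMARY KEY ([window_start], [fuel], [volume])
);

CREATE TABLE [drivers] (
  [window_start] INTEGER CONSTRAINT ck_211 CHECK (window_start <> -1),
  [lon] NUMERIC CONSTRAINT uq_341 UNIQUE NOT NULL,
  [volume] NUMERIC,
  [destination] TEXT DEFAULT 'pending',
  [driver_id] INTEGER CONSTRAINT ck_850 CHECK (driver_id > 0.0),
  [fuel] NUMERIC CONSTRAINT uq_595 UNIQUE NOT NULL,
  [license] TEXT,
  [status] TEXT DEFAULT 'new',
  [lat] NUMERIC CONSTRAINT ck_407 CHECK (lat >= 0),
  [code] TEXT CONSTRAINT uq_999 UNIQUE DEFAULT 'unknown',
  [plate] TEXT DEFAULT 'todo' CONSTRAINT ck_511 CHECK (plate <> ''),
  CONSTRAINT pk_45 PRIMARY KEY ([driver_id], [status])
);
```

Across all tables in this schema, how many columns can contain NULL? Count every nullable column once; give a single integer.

22

shipments: 4 nullable (window_start, code, tracking_no, lon — PK (shipment_id) and explicit NOT NULL columns excluded).
carriers: 0 nullable (none — PK (capacity, status) and explicit NOT NULL columns excluded).
clients: 6 nullable (code, destination, weight, volume, tracking_no, capacity — PK (window_end) and explicit NOT NULL columns excluded).
routes: 5 nullable (address, distance, sequence, route_id, eta — PK (window_start, fuel, volume) and explicit NOT NULL columns excluded).
drivers: 7 nullable (window_start, volume, destination, license, lat, code, plate — PK (driver_id, status) and explicit NOT NULL columns excluded).
Total: 4 + 0 + 6 + 5 + 7 = 22.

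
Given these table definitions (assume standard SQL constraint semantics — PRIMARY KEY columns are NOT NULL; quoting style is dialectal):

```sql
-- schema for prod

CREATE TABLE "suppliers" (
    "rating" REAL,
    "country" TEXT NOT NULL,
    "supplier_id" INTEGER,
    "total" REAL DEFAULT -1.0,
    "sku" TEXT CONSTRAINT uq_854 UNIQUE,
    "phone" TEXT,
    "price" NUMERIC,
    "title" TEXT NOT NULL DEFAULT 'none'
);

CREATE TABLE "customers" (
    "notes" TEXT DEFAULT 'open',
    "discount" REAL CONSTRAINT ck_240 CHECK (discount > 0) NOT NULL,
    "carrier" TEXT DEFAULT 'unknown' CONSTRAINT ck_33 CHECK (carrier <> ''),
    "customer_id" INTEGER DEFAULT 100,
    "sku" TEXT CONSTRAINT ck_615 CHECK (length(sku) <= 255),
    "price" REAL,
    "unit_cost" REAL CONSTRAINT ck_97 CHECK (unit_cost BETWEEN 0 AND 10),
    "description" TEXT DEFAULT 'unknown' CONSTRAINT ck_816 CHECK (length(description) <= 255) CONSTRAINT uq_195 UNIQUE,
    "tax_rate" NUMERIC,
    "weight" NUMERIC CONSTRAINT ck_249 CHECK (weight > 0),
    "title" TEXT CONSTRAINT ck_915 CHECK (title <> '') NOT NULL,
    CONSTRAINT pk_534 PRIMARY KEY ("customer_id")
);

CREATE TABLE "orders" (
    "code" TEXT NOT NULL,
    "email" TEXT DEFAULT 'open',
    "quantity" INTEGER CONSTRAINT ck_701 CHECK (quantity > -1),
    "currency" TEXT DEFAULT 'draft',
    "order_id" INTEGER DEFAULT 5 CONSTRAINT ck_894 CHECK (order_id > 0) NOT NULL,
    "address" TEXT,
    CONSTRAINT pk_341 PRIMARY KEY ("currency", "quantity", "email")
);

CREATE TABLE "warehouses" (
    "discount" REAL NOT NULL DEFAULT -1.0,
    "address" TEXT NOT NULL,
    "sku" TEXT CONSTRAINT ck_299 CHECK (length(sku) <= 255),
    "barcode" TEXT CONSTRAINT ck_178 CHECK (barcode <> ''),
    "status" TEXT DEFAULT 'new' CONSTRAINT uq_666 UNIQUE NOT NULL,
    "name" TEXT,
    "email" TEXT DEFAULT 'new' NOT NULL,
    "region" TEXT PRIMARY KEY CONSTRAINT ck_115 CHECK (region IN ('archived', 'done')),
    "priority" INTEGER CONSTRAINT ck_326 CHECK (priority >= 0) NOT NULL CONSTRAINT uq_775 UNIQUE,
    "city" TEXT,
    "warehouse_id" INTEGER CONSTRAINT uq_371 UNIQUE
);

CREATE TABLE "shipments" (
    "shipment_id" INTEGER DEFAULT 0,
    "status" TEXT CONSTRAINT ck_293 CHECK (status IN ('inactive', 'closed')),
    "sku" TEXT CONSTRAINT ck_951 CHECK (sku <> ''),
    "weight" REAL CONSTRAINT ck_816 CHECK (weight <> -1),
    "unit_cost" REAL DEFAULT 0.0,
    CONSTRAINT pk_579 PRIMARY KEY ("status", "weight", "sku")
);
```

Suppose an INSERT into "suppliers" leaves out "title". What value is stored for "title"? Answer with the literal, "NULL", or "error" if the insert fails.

title has an explicit DEFAULT 'none'.
When the column is omitted from an INSERT, that default is used.

'none'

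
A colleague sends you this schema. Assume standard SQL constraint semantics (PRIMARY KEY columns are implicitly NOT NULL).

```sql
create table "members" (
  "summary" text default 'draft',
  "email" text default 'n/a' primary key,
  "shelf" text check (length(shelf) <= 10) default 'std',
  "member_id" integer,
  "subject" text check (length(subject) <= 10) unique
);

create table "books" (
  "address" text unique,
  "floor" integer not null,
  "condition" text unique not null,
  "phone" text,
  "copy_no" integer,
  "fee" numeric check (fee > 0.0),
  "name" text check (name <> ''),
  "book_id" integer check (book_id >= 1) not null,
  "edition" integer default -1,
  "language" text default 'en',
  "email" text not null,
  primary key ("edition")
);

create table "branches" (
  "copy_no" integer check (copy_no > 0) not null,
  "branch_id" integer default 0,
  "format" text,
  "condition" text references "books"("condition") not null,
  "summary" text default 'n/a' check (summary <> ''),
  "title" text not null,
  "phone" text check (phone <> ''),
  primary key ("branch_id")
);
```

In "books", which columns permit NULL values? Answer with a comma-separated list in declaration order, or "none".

address, phone, copy_no, fee, name, language

- address: UNIQUE does not imply NOT NULL → nullable.
- floor: declared NOT NULL → not nullable.
- condition: declared NOT NULL → not nullable.
- phone: no NOT NULL constraint applies → nullable.
- copy_no: no NOT NULL constraint applies → nullable.
- fee: CHECK does not forbid NULL (a CHECK constraint passes when its expression is NULL) → nullable.
- name: CHECK does not forbid NULL (a CHECK constraint passes when its expression is NULL) → nullable.
- book_id: declared NOT NULL → not nullable.
- edition: part of the PRIMARY KEY, which implies NOT NULL → not nullable.
- language: DEFAULT only fills an omitted column; an explicit NULL is still allowed → nullable.
- email: declared NOT NULL → not nullable.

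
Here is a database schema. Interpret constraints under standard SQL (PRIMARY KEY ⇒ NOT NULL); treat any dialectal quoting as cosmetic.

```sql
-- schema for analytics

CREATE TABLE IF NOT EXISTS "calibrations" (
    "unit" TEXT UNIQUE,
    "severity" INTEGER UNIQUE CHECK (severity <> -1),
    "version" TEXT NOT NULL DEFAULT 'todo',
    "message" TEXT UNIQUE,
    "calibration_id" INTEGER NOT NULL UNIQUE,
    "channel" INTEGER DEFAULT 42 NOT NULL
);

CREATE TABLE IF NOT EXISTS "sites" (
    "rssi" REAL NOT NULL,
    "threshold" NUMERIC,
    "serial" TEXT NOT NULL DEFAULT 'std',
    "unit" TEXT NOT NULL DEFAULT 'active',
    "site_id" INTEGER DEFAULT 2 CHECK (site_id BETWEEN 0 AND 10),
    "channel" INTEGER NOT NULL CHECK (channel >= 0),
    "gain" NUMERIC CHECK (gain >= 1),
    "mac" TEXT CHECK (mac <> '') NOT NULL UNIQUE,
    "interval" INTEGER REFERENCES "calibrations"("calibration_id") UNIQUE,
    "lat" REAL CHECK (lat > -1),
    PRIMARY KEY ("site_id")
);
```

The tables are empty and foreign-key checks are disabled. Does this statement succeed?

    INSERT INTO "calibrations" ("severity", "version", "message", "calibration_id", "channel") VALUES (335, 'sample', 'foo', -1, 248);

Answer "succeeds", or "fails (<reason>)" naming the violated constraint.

succeeds

NOT NULL columns: calibration_id is supplied; channel is supplied; version is supplied.
CHECK constraints: 335 satisfies (severity <> -1).
No constraint is violated.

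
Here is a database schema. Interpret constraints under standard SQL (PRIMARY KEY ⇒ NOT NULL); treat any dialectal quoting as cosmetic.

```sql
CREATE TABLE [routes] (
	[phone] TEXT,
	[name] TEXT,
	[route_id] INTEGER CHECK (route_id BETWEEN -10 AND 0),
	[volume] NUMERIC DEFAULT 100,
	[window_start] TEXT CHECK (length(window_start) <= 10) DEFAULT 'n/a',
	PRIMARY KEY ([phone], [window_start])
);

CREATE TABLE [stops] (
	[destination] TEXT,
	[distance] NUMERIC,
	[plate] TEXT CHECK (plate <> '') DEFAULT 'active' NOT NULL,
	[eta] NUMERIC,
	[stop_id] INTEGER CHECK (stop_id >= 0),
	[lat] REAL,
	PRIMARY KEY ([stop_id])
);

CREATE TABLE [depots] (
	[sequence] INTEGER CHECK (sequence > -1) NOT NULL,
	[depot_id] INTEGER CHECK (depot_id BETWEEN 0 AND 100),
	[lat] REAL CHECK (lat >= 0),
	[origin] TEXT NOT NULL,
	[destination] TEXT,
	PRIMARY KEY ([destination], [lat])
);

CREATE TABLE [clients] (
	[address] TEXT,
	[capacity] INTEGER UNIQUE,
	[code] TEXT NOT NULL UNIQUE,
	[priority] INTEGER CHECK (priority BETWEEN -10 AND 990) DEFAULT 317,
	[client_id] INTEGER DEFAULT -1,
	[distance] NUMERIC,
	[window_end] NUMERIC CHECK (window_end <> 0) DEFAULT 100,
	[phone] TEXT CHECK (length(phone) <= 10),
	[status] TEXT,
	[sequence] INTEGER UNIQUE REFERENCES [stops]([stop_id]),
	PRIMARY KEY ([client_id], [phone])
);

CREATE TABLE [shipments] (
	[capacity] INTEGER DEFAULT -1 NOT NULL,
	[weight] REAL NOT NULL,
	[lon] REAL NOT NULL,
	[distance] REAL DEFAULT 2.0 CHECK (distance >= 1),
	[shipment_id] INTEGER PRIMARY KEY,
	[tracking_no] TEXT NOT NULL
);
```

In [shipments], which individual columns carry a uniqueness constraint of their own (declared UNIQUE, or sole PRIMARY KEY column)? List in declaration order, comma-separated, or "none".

shipment_id

- capacity: no UNIQUE or single-column PK constraint.
- weight: no UNIQUE or single-column PK constraint.
- lon: no UNIQUE or single-column PK constraint.
- distance: no UNIQUE or single-column PK constraint.
- shipment_id: single-column PRIMARY KEY → unique.
- tracking_no: no UNIQUE or single-column PK constraint.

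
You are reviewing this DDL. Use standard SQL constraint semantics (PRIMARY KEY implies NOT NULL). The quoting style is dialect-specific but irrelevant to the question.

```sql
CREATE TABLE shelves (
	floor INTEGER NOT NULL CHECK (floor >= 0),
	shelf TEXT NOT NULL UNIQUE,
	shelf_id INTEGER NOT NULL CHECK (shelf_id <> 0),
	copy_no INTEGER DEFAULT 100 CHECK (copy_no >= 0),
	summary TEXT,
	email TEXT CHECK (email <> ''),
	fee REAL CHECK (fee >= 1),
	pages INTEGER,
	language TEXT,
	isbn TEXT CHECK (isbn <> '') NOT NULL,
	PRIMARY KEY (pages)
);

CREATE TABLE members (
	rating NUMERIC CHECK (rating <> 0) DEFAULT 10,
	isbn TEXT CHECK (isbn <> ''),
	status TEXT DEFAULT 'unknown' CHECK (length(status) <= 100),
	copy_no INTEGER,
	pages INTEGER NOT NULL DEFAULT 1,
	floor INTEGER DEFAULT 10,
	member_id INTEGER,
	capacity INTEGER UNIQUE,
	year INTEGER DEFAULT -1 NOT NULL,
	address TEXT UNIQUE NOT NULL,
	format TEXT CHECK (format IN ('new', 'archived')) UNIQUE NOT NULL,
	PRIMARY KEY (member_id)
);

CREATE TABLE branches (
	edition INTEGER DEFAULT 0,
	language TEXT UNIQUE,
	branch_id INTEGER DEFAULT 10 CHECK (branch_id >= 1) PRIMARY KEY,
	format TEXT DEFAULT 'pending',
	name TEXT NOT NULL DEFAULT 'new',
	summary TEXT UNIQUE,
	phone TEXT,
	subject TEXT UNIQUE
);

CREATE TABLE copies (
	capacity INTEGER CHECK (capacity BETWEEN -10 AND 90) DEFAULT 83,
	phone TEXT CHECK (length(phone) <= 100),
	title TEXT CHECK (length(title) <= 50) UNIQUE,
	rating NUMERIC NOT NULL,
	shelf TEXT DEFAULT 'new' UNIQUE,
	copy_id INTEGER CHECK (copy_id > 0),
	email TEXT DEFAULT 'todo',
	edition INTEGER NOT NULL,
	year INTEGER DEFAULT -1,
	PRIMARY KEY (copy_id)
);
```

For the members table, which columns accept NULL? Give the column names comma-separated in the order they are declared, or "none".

rating, isbn, status, copy_no, floor, capacity

- rating: CHECK does not forbid NULL (a CHECK constraint passes when its expression is NULL) → nullable.
- isbn: CHECK does not forbid NULL (a CHECK constraint passes when its expression is NULL) → nullable.
- status: CHECK does not forbid NULL (a CHECK constraint passes when its expression is NULL) → nullable.
- copy_no: no NOT NULL constraint applies → nullable.
- pages: declared NOT NULL → not nullable.
- floor: DEFAULT only fills an omitted column; an explicit NULL is still allowed → nullable.
- member_id: part of the PRIMARY KEY, which implies NOT NULL → not nullable.
- capacity: UNIQUE does not imply NOT NULL → nullable.
- year: declared NOT NULL → not nullable.
- address: declared NOT NULL → not nullable.
- format: declared NOT NULL → not nullable.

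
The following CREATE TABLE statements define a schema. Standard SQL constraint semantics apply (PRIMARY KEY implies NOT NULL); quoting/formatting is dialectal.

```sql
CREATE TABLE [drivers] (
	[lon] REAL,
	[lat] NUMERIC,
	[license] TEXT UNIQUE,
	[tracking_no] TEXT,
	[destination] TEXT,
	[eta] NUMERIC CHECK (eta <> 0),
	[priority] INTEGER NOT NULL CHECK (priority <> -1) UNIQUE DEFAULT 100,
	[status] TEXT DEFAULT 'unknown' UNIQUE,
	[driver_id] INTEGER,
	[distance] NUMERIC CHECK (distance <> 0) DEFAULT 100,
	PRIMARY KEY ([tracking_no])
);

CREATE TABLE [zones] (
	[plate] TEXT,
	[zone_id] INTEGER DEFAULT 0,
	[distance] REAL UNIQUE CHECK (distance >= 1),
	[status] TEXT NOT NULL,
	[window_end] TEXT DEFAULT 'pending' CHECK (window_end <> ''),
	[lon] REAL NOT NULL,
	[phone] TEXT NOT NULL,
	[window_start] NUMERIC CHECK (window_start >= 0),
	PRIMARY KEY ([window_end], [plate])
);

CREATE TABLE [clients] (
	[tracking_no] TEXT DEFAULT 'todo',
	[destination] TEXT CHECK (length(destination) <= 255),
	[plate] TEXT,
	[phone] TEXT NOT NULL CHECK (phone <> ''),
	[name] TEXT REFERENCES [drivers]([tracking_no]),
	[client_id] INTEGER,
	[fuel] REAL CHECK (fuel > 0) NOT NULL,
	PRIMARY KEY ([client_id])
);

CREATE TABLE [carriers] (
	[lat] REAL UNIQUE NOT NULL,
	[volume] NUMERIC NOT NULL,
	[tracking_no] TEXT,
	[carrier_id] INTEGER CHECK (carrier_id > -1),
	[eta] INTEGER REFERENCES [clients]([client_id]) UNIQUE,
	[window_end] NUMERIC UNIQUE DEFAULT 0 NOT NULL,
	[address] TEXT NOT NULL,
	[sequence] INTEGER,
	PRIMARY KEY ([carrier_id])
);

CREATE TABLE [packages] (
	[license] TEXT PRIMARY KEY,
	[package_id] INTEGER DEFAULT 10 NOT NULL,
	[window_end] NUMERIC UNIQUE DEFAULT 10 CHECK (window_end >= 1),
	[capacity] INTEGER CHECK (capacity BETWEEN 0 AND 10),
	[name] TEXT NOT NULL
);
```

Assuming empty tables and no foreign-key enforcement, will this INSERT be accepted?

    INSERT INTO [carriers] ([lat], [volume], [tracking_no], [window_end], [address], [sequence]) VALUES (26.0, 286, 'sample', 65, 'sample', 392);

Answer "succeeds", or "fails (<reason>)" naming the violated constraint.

fails (NOT NULL on carrier_id)

carrier_id is omitted from the column list and has no DEFAULT, so it would receive NULL.
But carrier_id is part of the PRIMARY KEY (implied NOT NULL).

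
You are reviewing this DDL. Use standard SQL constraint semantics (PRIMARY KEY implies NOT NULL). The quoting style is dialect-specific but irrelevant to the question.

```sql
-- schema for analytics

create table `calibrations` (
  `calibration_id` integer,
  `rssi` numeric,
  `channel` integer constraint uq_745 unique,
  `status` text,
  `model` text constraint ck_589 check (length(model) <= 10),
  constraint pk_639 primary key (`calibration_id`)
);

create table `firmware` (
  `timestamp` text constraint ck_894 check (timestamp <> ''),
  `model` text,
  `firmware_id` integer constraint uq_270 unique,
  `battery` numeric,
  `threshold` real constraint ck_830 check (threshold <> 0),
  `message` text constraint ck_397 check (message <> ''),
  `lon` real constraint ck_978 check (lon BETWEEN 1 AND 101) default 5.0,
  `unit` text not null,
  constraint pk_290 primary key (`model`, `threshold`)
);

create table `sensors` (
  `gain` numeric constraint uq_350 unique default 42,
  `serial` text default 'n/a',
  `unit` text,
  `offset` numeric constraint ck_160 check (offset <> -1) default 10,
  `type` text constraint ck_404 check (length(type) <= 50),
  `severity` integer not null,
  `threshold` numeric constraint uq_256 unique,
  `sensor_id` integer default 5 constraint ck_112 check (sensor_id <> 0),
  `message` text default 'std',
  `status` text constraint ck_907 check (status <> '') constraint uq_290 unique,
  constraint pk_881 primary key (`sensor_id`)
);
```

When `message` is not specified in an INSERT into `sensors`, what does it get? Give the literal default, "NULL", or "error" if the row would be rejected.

message has an explicit DEFAULT 'std'.
When the column is omitted from an INSERT, that default is used.

'std'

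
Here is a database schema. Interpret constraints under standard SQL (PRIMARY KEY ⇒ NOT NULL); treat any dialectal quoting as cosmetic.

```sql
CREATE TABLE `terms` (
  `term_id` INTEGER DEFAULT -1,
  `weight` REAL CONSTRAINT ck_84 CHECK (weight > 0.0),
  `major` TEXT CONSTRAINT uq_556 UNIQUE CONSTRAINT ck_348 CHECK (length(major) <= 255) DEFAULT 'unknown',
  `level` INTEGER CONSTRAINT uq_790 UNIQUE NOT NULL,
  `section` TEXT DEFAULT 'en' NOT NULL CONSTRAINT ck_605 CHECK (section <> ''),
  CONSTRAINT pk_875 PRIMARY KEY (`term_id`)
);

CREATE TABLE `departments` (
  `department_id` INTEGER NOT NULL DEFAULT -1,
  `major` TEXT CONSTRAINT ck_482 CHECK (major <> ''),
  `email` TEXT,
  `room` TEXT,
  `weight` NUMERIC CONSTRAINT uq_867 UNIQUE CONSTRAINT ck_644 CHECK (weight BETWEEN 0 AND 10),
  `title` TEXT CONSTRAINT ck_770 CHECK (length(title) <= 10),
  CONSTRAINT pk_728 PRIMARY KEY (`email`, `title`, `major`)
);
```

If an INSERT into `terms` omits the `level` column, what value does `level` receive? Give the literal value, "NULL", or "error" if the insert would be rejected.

level has no DEFAULT clause.
Omitting it would insert NULL, but it is declared NOT NULL, so the INSERT fails.

error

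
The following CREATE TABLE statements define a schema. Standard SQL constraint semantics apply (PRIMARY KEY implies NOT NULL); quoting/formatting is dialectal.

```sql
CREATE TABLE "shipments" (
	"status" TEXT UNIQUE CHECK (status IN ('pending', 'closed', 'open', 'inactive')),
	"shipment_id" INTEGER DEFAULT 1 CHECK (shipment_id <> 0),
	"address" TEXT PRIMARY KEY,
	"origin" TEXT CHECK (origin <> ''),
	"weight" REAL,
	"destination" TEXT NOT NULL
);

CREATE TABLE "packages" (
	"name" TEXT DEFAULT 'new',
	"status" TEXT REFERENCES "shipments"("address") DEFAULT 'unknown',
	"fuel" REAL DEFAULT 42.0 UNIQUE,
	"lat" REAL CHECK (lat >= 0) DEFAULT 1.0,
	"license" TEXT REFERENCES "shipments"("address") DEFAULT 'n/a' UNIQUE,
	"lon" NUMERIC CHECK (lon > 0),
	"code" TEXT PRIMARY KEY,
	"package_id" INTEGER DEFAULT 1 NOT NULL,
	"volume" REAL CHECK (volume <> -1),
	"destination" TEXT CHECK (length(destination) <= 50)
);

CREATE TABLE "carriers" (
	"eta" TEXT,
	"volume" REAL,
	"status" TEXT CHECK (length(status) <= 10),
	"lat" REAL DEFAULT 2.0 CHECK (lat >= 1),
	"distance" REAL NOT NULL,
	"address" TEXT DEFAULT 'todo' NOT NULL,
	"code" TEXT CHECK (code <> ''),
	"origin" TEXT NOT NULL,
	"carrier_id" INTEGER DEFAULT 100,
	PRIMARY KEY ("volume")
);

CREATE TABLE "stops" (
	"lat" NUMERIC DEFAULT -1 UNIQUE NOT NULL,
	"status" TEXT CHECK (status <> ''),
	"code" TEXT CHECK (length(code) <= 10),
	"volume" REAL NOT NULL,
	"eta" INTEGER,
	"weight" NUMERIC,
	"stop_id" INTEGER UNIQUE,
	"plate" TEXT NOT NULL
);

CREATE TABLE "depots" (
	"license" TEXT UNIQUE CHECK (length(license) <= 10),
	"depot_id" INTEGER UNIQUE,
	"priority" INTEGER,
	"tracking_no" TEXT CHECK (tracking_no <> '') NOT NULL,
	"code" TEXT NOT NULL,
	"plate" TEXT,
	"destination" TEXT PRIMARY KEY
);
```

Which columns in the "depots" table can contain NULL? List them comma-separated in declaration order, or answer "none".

license, depot_id, priority, plate

- license: CHECK does not forbid NULL (a CHECK constraint passes when its expression is NULL) → nullable.
- depot_id: UNIQUE does not imply NOT NULL → nullable.
- priority: no NOT NULL constraint applies → nullable.
- tracking_no: declared NOT NULL → not nullable.
- code: declared NOT NULL → not nullable.
- plate: no NOT NULL constraint applies → nullable.
- destination: part of the PRIMARY KEY, which implies NOT NULL → not nullable.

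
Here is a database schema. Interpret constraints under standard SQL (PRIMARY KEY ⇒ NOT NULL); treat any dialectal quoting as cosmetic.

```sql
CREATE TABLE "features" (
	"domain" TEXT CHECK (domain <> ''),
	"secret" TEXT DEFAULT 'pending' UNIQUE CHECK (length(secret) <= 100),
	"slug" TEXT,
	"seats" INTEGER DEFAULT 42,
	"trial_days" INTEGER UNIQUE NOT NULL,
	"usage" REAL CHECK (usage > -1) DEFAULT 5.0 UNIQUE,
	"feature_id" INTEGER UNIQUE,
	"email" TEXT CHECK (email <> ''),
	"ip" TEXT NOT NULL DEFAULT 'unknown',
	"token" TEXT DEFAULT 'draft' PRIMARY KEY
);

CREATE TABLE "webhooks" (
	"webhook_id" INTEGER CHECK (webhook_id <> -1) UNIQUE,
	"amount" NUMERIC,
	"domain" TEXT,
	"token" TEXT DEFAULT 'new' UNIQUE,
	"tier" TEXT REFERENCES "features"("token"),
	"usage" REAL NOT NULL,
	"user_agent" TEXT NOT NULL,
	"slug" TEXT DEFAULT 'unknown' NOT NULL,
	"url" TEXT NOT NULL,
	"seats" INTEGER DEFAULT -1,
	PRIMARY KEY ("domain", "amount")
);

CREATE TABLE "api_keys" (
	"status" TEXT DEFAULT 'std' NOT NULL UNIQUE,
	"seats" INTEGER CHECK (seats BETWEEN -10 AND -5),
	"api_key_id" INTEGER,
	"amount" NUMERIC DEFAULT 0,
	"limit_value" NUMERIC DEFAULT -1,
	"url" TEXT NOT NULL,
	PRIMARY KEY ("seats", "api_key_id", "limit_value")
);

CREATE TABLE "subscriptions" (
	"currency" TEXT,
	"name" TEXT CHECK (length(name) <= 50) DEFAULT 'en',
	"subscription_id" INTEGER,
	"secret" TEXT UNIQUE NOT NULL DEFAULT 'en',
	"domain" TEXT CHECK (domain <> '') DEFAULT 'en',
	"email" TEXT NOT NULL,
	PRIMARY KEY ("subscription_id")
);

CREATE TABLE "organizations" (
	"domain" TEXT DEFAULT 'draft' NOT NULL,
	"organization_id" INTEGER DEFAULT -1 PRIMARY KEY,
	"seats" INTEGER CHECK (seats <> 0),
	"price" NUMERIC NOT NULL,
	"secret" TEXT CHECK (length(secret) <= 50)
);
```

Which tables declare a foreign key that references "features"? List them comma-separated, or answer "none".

- webhooks.tier references features(token).

webhooks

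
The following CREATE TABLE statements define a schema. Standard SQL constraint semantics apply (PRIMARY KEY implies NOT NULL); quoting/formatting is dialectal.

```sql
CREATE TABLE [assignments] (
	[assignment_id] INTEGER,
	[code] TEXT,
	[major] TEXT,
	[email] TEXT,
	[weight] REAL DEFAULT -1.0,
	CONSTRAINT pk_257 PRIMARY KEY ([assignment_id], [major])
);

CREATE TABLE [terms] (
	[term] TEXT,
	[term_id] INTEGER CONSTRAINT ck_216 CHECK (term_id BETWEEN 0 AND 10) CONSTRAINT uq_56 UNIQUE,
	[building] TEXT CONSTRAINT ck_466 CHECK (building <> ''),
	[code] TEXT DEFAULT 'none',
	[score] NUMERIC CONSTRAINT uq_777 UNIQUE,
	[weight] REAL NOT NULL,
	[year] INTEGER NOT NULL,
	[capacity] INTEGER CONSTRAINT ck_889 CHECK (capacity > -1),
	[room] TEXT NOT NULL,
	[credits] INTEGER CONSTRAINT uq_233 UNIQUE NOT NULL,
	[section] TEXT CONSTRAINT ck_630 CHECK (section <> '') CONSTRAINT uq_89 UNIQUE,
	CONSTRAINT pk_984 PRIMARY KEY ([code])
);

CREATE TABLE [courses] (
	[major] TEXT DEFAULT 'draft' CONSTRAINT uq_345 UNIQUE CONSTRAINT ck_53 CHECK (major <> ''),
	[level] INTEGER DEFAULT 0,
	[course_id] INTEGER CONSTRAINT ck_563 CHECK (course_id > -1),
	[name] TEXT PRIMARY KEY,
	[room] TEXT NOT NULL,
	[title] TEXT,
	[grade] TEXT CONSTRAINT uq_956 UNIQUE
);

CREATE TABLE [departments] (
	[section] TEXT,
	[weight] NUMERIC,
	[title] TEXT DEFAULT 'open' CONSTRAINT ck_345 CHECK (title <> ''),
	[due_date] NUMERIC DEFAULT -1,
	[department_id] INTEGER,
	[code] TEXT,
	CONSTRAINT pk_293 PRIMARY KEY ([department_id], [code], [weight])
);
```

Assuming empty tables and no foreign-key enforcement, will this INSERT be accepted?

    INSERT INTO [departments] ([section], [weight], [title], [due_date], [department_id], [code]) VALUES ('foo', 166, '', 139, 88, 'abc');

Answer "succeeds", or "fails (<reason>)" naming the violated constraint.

The value '' for title violates CHECK (title <> '').

fails (CHECK on title)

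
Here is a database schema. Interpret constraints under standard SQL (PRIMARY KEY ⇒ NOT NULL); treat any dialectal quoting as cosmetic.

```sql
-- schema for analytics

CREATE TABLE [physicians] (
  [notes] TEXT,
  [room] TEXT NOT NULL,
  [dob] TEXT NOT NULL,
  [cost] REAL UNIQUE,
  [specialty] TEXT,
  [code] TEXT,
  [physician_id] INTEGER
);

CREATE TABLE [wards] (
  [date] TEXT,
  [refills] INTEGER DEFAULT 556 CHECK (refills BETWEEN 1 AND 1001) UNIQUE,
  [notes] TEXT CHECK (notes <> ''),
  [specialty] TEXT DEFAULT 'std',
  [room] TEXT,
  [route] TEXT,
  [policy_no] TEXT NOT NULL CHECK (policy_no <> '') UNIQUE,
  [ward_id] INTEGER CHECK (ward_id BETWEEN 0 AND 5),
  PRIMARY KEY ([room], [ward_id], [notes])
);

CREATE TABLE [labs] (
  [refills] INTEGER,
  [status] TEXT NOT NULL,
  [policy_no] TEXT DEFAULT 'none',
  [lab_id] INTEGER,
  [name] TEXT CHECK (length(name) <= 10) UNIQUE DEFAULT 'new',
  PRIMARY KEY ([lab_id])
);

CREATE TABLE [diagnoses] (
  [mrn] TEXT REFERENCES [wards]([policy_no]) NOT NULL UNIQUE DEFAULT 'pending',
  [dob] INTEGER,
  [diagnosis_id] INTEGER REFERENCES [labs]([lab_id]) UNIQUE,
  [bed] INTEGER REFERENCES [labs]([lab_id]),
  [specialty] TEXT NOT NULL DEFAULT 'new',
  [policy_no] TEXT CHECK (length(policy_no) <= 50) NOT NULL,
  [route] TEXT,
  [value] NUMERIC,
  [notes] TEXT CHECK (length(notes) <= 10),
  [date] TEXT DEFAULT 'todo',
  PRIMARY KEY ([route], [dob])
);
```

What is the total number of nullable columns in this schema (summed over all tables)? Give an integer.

physicians: 5 nullable (notes, cost, specialty, code, physician_id — PK none and explicit NOT NULL columns excluded).
wards: 4 nullable (date, refills, specialty, route — PK (room, ward_id, notes) and explicit NOT NULL columns excluded).
labs: 3 nullable (refills, policy_no, name — PK (lab_id) and explicit NOT NULL columns excluded).
diagnoses: 5 nullable (diagnosis_id, bed, value, notes, date — PK (route, dob) and explicit NOT NULL columns excluded).
Total: 5 + 4 + 3 + 5 = 17.

17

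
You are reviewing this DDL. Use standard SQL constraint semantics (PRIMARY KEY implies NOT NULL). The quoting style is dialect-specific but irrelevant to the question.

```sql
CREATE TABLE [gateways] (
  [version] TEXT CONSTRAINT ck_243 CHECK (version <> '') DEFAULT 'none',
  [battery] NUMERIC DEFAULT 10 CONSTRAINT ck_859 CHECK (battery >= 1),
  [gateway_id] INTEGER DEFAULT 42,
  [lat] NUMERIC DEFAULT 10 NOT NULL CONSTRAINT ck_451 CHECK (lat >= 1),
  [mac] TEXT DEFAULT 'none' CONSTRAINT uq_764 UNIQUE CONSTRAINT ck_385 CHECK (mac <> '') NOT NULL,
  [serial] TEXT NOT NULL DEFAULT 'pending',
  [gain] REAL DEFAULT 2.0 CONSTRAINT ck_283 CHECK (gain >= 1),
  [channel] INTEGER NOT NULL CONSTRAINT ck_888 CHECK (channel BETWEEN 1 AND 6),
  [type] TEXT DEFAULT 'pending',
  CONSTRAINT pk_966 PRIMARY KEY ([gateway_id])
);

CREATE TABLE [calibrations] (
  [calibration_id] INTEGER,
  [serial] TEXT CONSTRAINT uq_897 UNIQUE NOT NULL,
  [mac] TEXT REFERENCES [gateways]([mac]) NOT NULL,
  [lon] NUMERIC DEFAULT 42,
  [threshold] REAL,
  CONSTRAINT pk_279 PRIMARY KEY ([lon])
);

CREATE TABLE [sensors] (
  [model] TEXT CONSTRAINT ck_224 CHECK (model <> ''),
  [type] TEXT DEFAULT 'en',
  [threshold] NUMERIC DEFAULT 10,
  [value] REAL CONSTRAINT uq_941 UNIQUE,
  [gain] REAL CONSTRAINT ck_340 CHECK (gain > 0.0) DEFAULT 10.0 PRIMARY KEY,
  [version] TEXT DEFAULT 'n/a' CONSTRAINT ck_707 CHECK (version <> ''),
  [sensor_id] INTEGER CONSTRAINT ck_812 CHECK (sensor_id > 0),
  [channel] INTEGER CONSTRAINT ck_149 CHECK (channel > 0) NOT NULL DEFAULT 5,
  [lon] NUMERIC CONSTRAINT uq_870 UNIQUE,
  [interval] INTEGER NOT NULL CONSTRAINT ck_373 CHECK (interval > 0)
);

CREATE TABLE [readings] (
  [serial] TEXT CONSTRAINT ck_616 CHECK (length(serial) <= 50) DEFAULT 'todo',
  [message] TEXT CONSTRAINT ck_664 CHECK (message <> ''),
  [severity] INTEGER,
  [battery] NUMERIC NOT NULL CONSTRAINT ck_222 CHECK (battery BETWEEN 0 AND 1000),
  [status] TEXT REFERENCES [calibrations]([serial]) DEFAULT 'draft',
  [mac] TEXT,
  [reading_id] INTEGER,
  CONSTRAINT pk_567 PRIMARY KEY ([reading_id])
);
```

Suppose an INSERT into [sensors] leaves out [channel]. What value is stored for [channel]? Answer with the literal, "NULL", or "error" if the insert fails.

5

channel has an explicit DEFAULT 5.
When the column is omitted from an INSERT, that default is used.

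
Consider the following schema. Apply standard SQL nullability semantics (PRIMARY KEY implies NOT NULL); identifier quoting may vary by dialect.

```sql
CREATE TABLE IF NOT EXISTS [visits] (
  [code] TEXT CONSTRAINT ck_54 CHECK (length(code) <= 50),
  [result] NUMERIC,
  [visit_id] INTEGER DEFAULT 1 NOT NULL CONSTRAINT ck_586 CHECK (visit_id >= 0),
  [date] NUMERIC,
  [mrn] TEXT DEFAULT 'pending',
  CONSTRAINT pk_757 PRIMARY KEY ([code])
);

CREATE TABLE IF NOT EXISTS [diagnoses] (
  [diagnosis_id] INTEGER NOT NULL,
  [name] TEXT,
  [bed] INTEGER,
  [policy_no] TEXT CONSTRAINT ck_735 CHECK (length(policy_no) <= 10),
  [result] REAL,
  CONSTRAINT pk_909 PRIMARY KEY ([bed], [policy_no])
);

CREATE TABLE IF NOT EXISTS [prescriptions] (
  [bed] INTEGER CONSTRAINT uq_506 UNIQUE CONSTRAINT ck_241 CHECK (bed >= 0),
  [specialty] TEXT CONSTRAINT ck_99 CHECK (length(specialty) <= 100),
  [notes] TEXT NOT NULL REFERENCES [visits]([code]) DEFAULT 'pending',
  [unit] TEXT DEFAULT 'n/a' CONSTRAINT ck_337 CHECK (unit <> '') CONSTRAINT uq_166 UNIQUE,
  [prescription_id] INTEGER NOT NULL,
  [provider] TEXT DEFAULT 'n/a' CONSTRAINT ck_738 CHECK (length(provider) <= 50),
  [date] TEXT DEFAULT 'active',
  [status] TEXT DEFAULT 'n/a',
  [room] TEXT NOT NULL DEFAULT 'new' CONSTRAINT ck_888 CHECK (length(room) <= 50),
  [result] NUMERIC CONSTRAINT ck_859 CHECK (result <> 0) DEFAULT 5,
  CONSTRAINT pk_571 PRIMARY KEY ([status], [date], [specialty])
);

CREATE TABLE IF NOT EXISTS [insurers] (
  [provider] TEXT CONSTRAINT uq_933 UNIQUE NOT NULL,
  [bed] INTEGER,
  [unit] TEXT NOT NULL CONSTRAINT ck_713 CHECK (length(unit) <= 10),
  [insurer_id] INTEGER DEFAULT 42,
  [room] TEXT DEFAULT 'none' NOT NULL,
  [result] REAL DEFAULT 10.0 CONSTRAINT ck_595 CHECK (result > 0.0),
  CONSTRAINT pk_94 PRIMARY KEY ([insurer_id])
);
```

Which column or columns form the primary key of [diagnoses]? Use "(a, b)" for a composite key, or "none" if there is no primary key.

A table-level PRIMARY KEY clause names 2 columns: bed, policy_no.
This is a composite key — the combination is unique, not each column individually.

(bed, policy_no)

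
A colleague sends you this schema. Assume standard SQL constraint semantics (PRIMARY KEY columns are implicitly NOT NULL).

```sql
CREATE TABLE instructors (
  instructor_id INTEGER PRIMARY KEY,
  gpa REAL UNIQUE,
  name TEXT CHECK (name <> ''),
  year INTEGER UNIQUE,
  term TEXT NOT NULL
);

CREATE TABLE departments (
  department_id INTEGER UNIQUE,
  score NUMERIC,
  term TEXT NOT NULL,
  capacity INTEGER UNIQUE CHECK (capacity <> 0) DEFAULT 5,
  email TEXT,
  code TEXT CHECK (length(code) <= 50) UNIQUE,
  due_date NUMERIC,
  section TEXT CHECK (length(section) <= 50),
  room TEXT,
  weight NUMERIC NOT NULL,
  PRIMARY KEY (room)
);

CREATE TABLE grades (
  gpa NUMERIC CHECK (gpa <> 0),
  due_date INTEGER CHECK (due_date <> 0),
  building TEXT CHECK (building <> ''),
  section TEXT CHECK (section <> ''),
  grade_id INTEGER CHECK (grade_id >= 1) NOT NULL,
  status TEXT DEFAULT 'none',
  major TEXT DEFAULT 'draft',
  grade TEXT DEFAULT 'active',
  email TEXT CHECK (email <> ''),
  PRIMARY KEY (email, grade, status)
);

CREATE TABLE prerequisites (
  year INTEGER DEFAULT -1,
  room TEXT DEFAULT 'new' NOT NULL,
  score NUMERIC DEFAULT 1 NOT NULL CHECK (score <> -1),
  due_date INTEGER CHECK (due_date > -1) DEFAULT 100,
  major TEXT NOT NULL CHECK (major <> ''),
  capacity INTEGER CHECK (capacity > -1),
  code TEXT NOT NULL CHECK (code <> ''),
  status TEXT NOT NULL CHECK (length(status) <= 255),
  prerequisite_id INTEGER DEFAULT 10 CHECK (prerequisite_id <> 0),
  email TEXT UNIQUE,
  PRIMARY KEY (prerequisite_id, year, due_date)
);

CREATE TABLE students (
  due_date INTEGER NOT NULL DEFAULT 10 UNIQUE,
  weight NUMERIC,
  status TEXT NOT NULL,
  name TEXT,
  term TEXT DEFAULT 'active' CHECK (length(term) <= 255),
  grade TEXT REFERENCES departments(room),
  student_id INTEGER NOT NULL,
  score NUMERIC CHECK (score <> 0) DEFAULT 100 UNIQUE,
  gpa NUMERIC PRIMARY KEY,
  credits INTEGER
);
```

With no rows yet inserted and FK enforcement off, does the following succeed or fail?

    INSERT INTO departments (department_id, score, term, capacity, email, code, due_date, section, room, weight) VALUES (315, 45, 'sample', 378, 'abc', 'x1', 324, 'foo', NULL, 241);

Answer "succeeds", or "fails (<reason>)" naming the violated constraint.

room is explicitly set to NULL, but room is part of the PRIMARY KEY (implied NOT NULL).

fails (NOT NULL on room)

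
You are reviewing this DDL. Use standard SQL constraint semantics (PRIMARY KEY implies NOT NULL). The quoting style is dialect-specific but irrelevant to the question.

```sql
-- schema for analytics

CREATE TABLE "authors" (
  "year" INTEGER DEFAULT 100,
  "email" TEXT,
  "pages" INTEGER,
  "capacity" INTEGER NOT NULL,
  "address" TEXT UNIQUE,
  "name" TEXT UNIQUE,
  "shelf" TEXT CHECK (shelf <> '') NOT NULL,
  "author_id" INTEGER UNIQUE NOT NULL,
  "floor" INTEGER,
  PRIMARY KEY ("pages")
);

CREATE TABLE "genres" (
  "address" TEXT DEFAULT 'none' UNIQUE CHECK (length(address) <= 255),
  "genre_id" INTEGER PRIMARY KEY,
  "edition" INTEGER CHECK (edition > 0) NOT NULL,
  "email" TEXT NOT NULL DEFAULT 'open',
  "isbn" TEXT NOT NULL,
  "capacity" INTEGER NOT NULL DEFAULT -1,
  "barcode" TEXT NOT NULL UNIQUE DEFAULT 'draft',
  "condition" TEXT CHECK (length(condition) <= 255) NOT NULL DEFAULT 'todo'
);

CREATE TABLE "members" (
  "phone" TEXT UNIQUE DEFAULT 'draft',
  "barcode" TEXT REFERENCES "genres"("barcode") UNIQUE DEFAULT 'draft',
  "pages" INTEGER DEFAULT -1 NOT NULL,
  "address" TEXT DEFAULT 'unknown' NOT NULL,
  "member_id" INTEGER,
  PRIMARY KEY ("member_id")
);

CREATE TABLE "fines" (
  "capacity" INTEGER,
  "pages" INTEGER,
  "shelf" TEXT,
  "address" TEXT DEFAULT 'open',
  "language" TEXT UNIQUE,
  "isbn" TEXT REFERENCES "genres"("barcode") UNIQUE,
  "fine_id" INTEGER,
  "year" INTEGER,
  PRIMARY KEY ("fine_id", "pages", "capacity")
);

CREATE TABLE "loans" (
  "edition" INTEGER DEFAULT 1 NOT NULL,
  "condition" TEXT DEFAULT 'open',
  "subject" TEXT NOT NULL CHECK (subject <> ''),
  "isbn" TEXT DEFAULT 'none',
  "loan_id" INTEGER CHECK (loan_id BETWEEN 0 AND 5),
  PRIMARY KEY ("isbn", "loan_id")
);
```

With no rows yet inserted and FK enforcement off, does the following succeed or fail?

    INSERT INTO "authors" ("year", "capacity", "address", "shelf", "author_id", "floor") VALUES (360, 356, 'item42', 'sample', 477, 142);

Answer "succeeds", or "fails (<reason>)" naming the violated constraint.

fails (NOT NULL on pages)

pages is omitted from the column list and has no DEFAULT, so it would receive NULL.
But pages is part of the PRIMARY KEY (implied NOT NULL).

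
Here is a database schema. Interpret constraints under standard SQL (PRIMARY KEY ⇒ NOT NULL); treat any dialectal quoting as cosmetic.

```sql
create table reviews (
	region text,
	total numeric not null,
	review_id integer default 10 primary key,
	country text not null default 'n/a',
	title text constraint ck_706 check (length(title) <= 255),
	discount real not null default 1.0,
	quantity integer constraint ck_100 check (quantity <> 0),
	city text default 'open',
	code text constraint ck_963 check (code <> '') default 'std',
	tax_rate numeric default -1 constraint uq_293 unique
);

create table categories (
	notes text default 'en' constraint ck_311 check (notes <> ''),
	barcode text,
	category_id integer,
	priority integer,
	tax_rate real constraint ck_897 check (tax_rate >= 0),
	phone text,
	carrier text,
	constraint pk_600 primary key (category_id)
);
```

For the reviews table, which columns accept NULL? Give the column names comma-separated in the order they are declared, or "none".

- region: no NOT NULL constraint applies → nullable.
- total: declared NOT NULL → not nullable.
- review_id: part of the PRIMARY KEY, which implies NOT NULL → not nullable.
- country: declared NOT NULL → not nullable.
- title: CHECK does not forbid NULL (a CHECK constraint passes when its expression is NULL) → nullable.
- discount: declared NOT NULL → not nullable.
- quantity: CHECK does not forbid NULL (a CHECK constraint passes when its expression is NULL) → nullable.
- city: DEFAULT only fills an omitted column; an explicit NULL is still allowed → nullable.
- code: CHECK does not forbid NULL (a CHECK constraint passes when its expression is NULL) → nullable.
- tax_rate: UNIQUE does not imply NOT NULL → nullable.

region, title, quantity, city, code, tax_rate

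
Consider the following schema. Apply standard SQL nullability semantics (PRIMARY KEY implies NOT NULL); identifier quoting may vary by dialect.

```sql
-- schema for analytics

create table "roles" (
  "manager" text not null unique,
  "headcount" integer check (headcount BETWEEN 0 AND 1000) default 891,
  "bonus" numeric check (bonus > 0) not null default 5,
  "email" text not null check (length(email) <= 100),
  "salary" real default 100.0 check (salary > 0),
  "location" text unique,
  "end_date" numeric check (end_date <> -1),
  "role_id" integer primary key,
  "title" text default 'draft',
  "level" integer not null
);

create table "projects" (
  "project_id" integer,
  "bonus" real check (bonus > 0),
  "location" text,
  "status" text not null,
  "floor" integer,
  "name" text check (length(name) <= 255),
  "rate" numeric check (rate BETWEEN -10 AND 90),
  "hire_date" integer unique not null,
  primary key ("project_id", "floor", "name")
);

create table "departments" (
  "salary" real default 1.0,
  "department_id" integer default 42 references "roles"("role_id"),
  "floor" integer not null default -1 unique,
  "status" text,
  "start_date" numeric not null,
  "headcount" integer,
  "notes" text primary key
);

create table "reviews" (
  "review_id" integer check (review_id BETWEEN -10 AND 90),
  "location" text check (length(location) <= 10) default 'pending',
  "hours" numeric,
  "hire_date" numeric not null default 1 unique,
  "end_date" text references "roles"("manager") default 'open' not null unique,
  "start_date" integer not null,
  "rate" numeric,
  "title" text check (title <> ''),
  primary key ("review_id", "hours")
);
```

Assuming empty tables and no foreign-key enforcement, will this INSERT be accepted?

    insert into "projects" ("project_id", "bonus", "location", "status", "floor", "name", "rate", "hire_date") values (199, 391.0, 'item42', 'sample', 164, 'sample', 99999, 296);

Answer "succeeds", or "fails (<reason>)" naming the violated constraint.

fails (CHECK on rate)

The value 99999 for rate violates CHECK (rate BETWEEN -10 AND 90).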